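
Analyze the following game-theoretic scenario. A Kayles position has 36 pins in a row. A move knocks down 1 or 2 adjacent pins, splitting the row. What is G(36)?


Kayles: a move removes 1 or 2 adjacent pins from a contiguous row.
Removing pins from a row of k leaves two independent rows (a, b) with a + b = k - 1 (one pin) or a + b = k - 2 (two pins); an end removal gives a = 0.
By Sprague-Grundy, G(k) = mex{ G(a) XOR G(b) } over all these splits. G(0) = 0.
G(1): splits (0,0):0^0=0 -> mex({0}) = 1
G(2): splits (0,1):0^1=1 (0,0):0^0=0 -> mex({0, 1}) = 2
G(3): splits (0,2):0^2=2 (1,1):1^1=0 (0,1):0^1=1 -> mex({0, 1, 2}) = 3
G(4): splits (0,3):0^3=3 (1,2):1^2=3 (0,2):0^2=2 (1,1):1^1=0 -> mex({0, 2, 3}) = 1
G(5): splits (0,4):0^1=1 (1,3):1^3=2 (2,2):2^2=0 (0,3):0^3=3 (1,2):1^2=3 -> mex({0, 1, 2, 3}) = 4
G(6) = mex({0, 1, 2, 4}) = 3
G(7) = mex({0, 1, 3, 4, 5}) = 2
G(8) = mex({0, 2, 3, 5, 6}) = 1
G(9) = mex({0, 1, 2, 3, 6, 7}) = 4
G(10) = mex({0, 1, 3, 4, 5, 7}) = 2
G(11) = mex({0, 1, 2, 3, 4, 5}) = 6
G(12) = mex({0, 1, 2, 3, 5, 6, 7}) = 4
G(13) = mex({0, 2, 3, 4, 6, 7}) = 1
G(14) = mex({0, 1, 4, 5, 6, 7}) = 2
G(15) = mex({0, 1, 2, 3, 4, 5, 6}) = 7
G(16) = mex({0, 2, 3, 5, 6, 7}) = 1
G(17) = mex({0, 1, 2, 3, 5, 6, 7}) = 4
G(18) = mex({0, 1, 2, 4, 5, 6}) = 3
G(19) = mex({0, 1, 3, 4, 5, 7}) = 2
G(20) = mex({0, 2, 3, 4, 5, 6, 7}) = 1
G(21) = mex({0, 1, 2, 3, 5, 6, 7}) = 4
G(22) = mex({0, 1, 2, 3, 4, 5, 7}) = 6
G(23) = mex({0, 1, 2, 3, 4, 5, 6}) = 7
G(24) = mex({0, 1, 2, 3, 5, 6, 7}) = 4
G(25) = mex({0, 2, 3, 4, 6, 7}) = 1
G(26) = mex({0, 1, 3, 4, 5, 6, 7}) = 2
G(27) = mex({0, 1, 2, 3, 4, 5, 6, 7}) = 8
G(28) = mex({0, 1, 2, 3, 4, 6, 7, 8}) = 5
G(29) = mex({0, 1, 2, 3, 5, 6, 7, 8, 9}) = 4
G(30) = mex({0, 1, 2, 3, 4, 5, 6, 9, 10}) = 7
G(31) = mex({0, 1, 3, 4, 5, 7, 10, 11}) = 2
G(32) = mex({0, 2, 3, 4, 5, 6, 7, 9, 11}) = 1
G(33) = mex({0, 1, 2, 3, 4, 5, 6, 7, 9, 12}) = 8
G(34) = mex({0, 1, 2, 3, 4, 5, 7, 8, 11, 12}) = 6
G(35) = mex({0, 1, 2, 3, 4, 5, 6, 8, 9, 10, 11}) = 7
G(36) = mex({0, 1, 2, 3, 5, 6, 7, 9, 10}) = 4
Therefore G(36) = 4.

4


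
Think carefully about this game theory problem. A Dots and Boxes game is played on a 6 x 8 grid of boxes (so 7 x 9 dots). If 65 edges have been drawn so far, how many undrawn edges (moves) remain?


Grid: 6 x 8 boxes, i.e. 7 rows and 9 columns of dots.
Horizontal edges: (rows + 1) * cols = 7 * 8 = 56
Vertical edges: rows * (cols + 1) = 6 * 9 = 54
Total edges: 56 + 54 = 110
Edges drawn: 65
Remaining: 110 - 65 = 45

45


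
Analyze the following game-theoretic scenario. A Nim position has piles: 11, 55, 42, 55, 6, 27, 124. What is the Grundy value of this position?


We need the XOR (exclusive or) of all pile sizes.
After XOR-ing pile 1 (size 11): 0 XOR 11 = 11
After XOR-ing pile 2 (size 55): 11 XOR 55 = 60
After XOR-ing pile 3 (size 42): 60 XOR 42 = 22
After XOR-ing pile 4 (size 55): 22 XOR 55 = 33
After XOR-ing pile 5 (size 6): 33 XOR 6 = 39
After XOR-ing pile 6 (size 27): 39 XOR 27 = 60
After XOR-ing pile 7 (size 124): 60 XOR 124 = 64
The Nim-value of this position is 64.

64


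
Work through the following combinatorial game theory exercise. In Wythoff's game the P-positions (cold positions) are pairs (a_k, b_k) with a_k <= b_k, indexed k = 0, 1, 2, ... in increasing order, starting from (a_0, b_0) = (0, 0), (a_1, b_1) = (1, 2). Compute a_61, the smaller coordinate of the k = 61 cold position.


By Wythoff's theorem, a_k = floor(k * phi) and b_k = floor(k * phi^2) = a_k + k, where phi = (1 + sqrt(5))/2 is the golden ratio.
phi = (1 + sqrt(5))/2 = 1.618034
k = 61
k * phi = 61 * 1.618034 = 98.700073
a_61 = floor(k * phi) = 98

98


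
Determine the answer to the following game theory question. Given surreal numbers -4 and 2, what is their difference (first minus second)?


x = -4, y = 2
x - y = -4 - 2 = -6

-6


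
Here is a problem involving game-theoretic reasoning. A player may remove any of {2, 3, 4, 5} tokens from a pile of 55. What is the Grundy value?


The subtraction set is S = {2, 3, 4, 5}.
G(k) = mex{ G(k - s) : s in S, s <= k }. We compute iteratively: G(0) = 0.
G(1) = mex({}) = 0
G(2) = mex({0}) = 1
G(3) = mex({0}) = 1
G(4) = mex({0, 1}) = 2
G(5) = mex({0, 1}) = 2
G(6) = mex({0, 1, 2}) = 3
G(7) = mex({1, 2}) = 0
G(8) = mex({1, 2, 3}) = 0
G(9) = mex({0, 2, 3}) = 1
G(10) = mex({0, 2, 3}) = 1
G(11) = mex({0, 1, 3}) = 2
Observe that G(7)..G(11) = 0, 0, 1, 1, 2 repeats G(0)..G(4) = 0, 0, 1, 1, 2.
For k >= max(S) = 5, G(k) is determined by the previous 5 values G(k-5)..G(k-1); a window of 5 consecutive values has recurred shifted by 7, so by induction G(k + 7) = G(k) for all k >= 0: the sequence is periodic from the start with period 7.
One period: G(0..6) = 0, 0, 1, 1, 2, 2, 3.
55 mod 7 = 6, so G(55) = G(6) = 3.

3


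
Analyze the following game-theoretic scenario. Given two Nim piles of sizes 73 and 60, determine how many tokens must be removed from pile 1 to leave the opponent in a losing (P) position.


Piles: 73 and 60
Current XOR: 73 XOR 60 = 117 (non-zero, so this is an N-position).
To make the XOR zero, we need to find a move that balances the piles.
For pile 1 (size 73): target = 73 XOR 117 = 60
We reduce pile 1 from 73 to 60.
Tokens removed: 73 - 60 = 13
Verification: 60 XOR 60 = 0

13


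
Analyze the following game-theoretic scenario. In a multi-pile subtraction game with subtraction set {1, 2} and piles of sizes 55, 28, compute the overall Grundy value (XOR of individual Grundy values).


Subtraction set: {1, 2}
For this subtraction set, G(n) = n mod 3 (period = max + 1 = 3).
Pile 1 (size 55): G(55) = 55 mod 3 = 1
Pile 2 (size 28): G(28) = 28 mod 3 = 1
Total Grundy value = XOR of all: 1 XOR 1 = 0

0


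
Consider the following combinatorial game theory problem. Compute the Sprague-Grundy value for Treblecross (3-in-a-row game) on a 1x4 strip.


Treblecross: place X on empty cells; 3-in-a-row wins.
Playing within two cells of an existing X lets the opponent win at once, so sensible play treats the cells i-2..i+2 around each X as dead. The player left with no safe cell loses, so this is a normal-play take-away game on strips of safe cells.
Placing X at cell i (0-indexed) of a strip of k safe cells leaves independent strips of sizes max(0, i-2) and max(0, k-i-3). Hence G(k) = mex{ G(max(0,i-2)) XOR G(max(0,k-i-3)) : 0 <= i < k }, with G(0) = 0.
G(1): splits (0,0):0^0=0 -> mex({0}) = 1
G(2): splits (0,0):0^0=0 -> mex({0}) = 1
G(3): splits (0,0):0^0=0 -> mex({0}) = 1
G(4): splits (0,1):0^1=1 (0,0):0^0=0 -> mex({0, 1}) = 2
Therefore G(4) = 2.

2


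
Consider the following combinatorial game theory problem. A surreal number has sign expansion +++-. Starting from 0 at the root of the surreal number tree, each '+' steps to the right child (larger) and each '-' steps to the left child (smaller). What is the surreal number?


Sign expansion: +++-
Rule: track bounds (lo, hi), initially (-inf, +inf). On '+', the current value becomes lo and we move to the simplest number in (value, hi): value + 1 if hi = +inf, otherwise the midpoint (value + hi)/2. On '-', the current value becomes hi and we move to value - 1 if lo = -inf, otherwise the midpoint (lo + value)/2.
Start at 0.
Step 1: sign = +, move right. Bounds: (0, +inf). Value = 1
Step 2: sign = +, move right. Bounds: (1, +inf). Value = 2
Step 3: sign = +, move right. Bounds: (2, +inf). Value = 3
Step 4: sign = -, move left. Bounds: (2, 3). Value = 5/2
The surreal number with sign expansion +++- is 5/2.

5/2


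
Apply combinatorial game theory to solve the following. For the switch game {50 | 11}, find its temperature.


The game is {50 | 11}, a switch {a | b} with numbers a > b.
Cooling {a | b} by t gives {a - t | b + t}, which stops being hot when a - t = b + t, i.e. at t = (a - b)/2. So the temperature of a switch is (a - b)/2.
Temperature = (Left option - Right option) / 2
= (50 - (11)) / 2
= 39 / 2
= 39/2

39/2


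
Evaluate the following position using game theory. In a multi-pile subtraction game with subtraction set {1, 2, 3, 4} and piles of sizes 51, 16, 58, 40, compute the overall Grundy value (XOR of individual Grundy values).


Subtraction set: {1, 2, 3, 4}
For this subtraction set, G(n) = n mod 5 (period = max + 1 = 5).
Pile 1 (size 51): G(51) = 51 mod 5 = 1
Pile 2 (size 16): G(16) = 16 mod 5 = 1
Pile 3 (size 58): G(58) = 58 mod 5 = 3
Pile 4 (size 40): G(40) = 40 mod 5 = 0
Total Grundy value = XOR of all: 1 XOR 1 XOR 3 XOR 0 = 3

3


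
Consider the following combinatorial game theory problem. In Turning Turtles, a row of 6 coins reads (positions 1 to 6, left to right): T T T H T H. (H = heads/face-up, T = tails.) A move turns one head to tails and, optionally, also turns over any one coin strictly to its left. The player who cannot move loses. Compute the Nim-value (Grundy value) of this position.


Coins: T T T H T H
Key fact: a single head at position k behaves exactly like a Nim heap of size k (turning it to T and optionally flipping a coin at j < k corresponds to moving the heap from k to j, or to 0), and heads combine as a disjunctive sum (two heads at the same place would cancel, matching j XOR j = 0). So the Nim-value is the XOR of the 1-indexed positions of the heads.
Face-up positions (1-indexed): [4, 6]
XOR 0 with 4: 0 XOR 4 = 4
XOR 4 with 6: 4 XOR 6 = 2
Nim-value = 2

2


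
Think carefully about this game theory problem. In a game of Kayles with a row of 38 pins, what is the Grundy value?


Kayles: a move removes 1 or 2 adjacent pins from a contiguous row.
Removing pins from a row of k leaves two independent rows (a, b) with a + b = k - 1 (one pin) or a + b = k - 2 (two pins); an end removal gives a = 0.
By Sprague-Grundy, G(k) = mex{ G(a) XOR G(b) } over all these splits. G(0) = 0.
G(1): splits (0,0):0^0=0 -> mex({0}) = 1
G(2): splits (0,1):0^1=1 (0,0):0^0=0 -> mex({0, 1}) = 2
G(3): splits (0,2):0^2=2 (1,1):1^1=0 (0,1):0^1=1 -> mex({0, 1, 2}) = 3
G(4): splits (0,3):0^3=3 (1,2):1^2=3 (0,2):0^2=2 (1,1):1^1=0 -> mex({0, 2, 3}) = 1
G(5): splits (0,4):0^1=1 (1,3):1^3=2 (2,2):2^2=0 (0,3):0^3=3 (1,2):1^2=3 -> mex({0, 1, 2, 3}) = 4
G(6) = mex({0, 1, 2, 4}) = 3
G(7) = mex({0, 1, 3, 4, 5}) = 2
G(8) = mex({0, 2, 3, 5, 6}) = 1
G(9) = mex({0, 1, 2, 3, 6, 7}) = 4
G(10) = mex({0, 1, 3, 4, 5, 7}) = 2
G(11) = mex({0, 1, 2, 3, 4, 5}) = 6
G(12) = mex({0, 1, 2, 3, 5, 6, 7}) = 4
G(13) = mex({0, 2, 3, 4, 6, 7}) = 1
G(14) = mex({0, 1, 4, 5, 6, 7}) = 2
G(15) = mex({0, 1, 2, 3, 4, 5, 6}) = 7
G(16) = mex({0, 2, 3, 5, 6, 7}) = 1
G(17) = mex({0, 1, 2, 3, 5, 6, 7}) = 4
G(18) = mex({0, 1, 2, 4, 5, 6}) = 3
G(19) = mex({0, 1, 3, 4, 5, 7}) = 2
G(20) = mex({0, 2, 3, 4, 5, 6, 7}) = 1
G(21) = mex({0, 1, 2, 3, 5, 6, 7}) = 4
G(22) = mex({0, 1, 2, 3, 4, 5, 7}) = 6
G(23) = mex({0, 1, 2, 3, 4, 5, 6}) = 7
G(24) = mex({0, 1, 2, 3, 5, 6, 7}) = 4
G(25) = mex({0, 2, 3, 4, 6, 7}) = 1
G(26) = mex({0, 1, 3, 4, 5, 6, 7}) = 2
G(27) = mex({0, 1, 2, 3, 4, 5, 6, 7}) = 8
G(28) = mex({0, 1, 2, 3, 4, 6, 7, 8}) = 5
G(29) = mex({0, 1, 2, 3, 5, 6, 7, 8, 9}) = 4
G(30) = mex({0, 1, 2, 3, 4, 5, 6, 9, 10}) = 7
G(31) = mex({0, 1, 3, 4, 5, 7, 10, 11}) = 2
G(32) = mex({0, 2, 3, 4, 5, 6, 7, 9, 11}) = 1
G(33) = mex({0, 1, 2, 3, 4, 5, 6, 7, 9, 12}) = 8
G(34) = mex({0, 1, 2, 3, 4, 5, 7, 8, 11, 12}) = 6
G(35) = mex({0, 1, 2, 3, 4, 5, 6, 8, 9, 10, 11}) = 7
G(36) = mex({0, 1, 2, 3, 5, 6, 7, 9, 10}) = 4
G(37) = mex({0, 2, 3, 4, 6, 7, 9, 10, 11, 12}) = 1
G(38) = mex({0, 1, 3, 4, 5, 6, 7, 9, 10, 11, 12}) = 2
Therefore G(38) = 2.

2


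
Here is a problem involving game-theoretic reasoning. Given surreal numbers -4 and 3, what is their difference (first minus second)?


x = -4, y = 3
x - y = -4 - 3 = -7

-7


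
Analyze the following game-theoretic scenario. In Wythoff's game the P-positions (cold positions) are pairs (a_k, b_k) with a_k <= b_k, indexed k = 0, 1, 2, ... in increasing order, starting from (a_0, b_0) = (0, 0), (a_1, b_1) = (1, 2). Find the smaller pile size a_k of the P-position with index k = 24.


By Wythoff's theorem, a_k = floor(k * phi) and b_k = floor(k * phi^2) = a_k + k, where phi = (1 + sqrt(5))/2 is the golden ratio.
phi = (1 + sqrt(5))/2 = 1.618034
k = 24
k * phi = 24 * 1.618034 = 38.832816
a_24 = floor(k * phi) = 38

38


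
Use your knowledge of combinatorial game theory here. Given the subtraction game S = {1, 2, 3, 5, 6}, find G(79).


The subtraction set is S = {1, 2, 3, 5, 6}.
G(k) = mex{ G(k - s) : s in S, s <= k }. We compute iteratively: G(0) = 0.
G(1) = mex({0}) = 1
G(2) = mex({0, 1}) = 2
G(3) = mex({0, 1, 2}) = 3
G(4) = mex({1, 2, 3}) = 0
G(5) = mex({0, 2, 3}) = 1
G(6) = mex({0, 1, 3}) = 2
G(7) = mex({0, 1, 2}) = 3
G(8) = mex({1, 2, 3}) = 0
G(9) = mex({0, 2, 3}) = 1
Observe that G(4)..G(9) = 0, 1, 2, 3, 0, 1 repeats G(0)..G(5) = 0, 1, 2, 3, 0, 1.
For k >= max(S) = 6, G(k) is determined by the previous 6 values G(k-6)..G(k-1); a window of 6 consecutive values has recurred shifted by 4, so by induction G(k + 4) = G(k) for all k >= 0: the sequence is periodic from the start with period 4.
One period: G(0..3) = 0, 1, 2, 3.
79 mod 4 = 3, so G(79) = G(3) = 3.

3


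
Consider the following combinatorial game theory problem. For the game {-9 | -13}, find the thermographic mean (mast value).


Game = {-9 | -13}, a switch {a | b} with numbers a > b.
Its thermograph has left wall a - t and right wall b + t, which meet at t = (a - b)/2, where both equal (a + b)/2. So the mast (mean value) is at (a + b)/2.
Mean = (-9 + (-13))/2 = -22/2 = -11

-11


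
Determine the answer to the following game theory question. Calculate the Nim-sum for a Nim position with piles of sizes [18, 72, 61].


We need the XOR (exclusive or) of all pile sizes.
After XOR-ing pile 1 (size 18): 0 XOR 18 = 18
After XOR-ing pile 2 (size 72): 18 XOR 72 = 90
After XOR-ing pile 3 (size 61): 90 XOR 61 = 103
The Nim-value of this position is 103.

103


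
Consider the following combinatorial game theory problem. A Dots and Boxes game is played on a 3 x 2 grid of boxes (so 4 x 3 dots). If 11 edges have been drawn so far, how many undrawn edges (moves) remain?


Grid: 3 x 2 boxes, i.e. 4 rows and 3 columns of dots.
Horizontal edges: (rows + 1) * cols = 4 * 2 = 8
Vertical edges: rows * (cols + 1) = 3 * 3 = 9
Total edges: 8 + 9 = 17
Edges drawn: 11
Remaining: 17 - 11 = 6

6


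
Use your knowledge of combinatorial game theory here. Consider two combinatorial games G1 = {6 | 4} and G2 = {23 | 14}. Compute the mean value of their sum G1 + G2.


G1 = {6 | 4}, G2 = {23 | 14}
Each is a switch {a | b} with numbers a > b; its mean value is (a + b)/2, and mean value is additive over game sums: m(G1 + G2) = m(G1) + m(G2).
Mean of G1 = (6 + (4))/2 = 10/2 = 5
Mean of G2 = (23 + (14))/2 = 37/2 = 37/2
Mean of G1 + G2 = 5 + 37/2 = 47/2

47/2


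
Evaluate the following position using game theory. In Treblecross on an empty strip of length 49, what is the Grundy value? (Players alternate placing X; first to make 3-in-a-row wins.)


Treblecross: place X on empty cells; 3-in-a-row wins.
Playing within two cells of an existing X lets the opponent win at once, so sensible play treats the cells i-2..i+2 around each X as dead. The player left with no safe cell loses, so this is a normal-play take-away game on strips of safe cells.
Placing X at cell i (0-indexed) of a strip of k safe cells leaves independent strips of sizes max(0, i-2) and max(0, k-i-3). Hence G(k) = mex{ G(max(0,i-2)) XOR G(max(0,k-i-3)) : 0 <= i < k }, with G(0) = 0.
G(1): splits (0,0):0^0=0 -> mex({0}) = 1
G(2): splits (0,0):0^0=0 -> mex({0}) = 1
G(3): splits (0,0):0^0=0 -> mex({0}) = 1
G(4): splits (0,1):0^1=1 (0,0):0^0=0 -> mex({0, 1}) = 2
G(5): splits (0,2):0^1=1 (0,1):0^1=1 (0,0):0^0=0 -> mex({0, 1}) = 2
G(6) = mex({1}) = 0
G(7) = mex({0, 1, 2}) = 3
G(8) = mex({0, 1, 2}) = 3
G(9) = mex({0, 2}) = 1
G(10) = mex({0, 2, 3}) = 1
G(11) = mex({0, 3}) = 1
G(12) = mex({1, 3}) = 0
G(13) = mex({0, 1, 2, 3}) = 4
G(14) = mex({0, 1, 2}) = 3
G(15) = mex({0, 1, 2}) = 3
G(16) = mex({0, 1, 2, 4}) = 3
G(17) = mex({0, 1, 3, 4}) = 2
G(18) = mex({0, 1, 3, 4}) = 2
G(19) = mex({0, 1, 3, 5}) = 2
G(20) = mex({0, 1, 2, 3, 5}) = 4
G(21) = mex({0, 1, 2, 3, 5}) = 4
G(22) = mex({1, 2, 6}) = 0
G(23) = mex({0, 1, 2, 3, 4, 6}) = 5
G(24) = mex({0, 1, 2, 3, 4}) = 5
G(25) = mex({0, 1, 3, 4, 7}) = 2
G(26) = mex({0, 1, 3, 4, 5, 7}) = 2
G(27) = mex({0, 1, 3, 5}) = 2
G(28) = mex({0, 1, 2, 5}) = 3
G(29) = mex({0, 1, 2, 4, 5, 6}) = 3
G(30) = mex({1, 2, 4, 6}) = 0
G(31) = mex({0, 1, 2, 3, 4, 6}) = 5
G(32) = mex({1, 2, 3, 4, 7}) = 0
G(33) = mex({0, 3, 7}) = 1
G(34) = mex({0, 2, 3, 5, 7}) = 1
G(35) = mex({0, 2, 3, 5, 6}) = 1
G(36) = mex({0, 1, 2, 5, 6}) = 3
G(37) = mex({0, 1, 2, 4, 5, 6}) = 3
G(38) = mex({0, 1, 2, 4}) = 3
G(39) = mex({0, 1, 2, 3, 4, 7}) = 5
G(40) = mex({0, 1, 2, 3, 4, 5, 7}) = 6
G(41) = mex({0, 1, 2, 3, 5, 7}) = 4
G(42) = mex({0, 1, 2, 3, 5, 6, 7}) = 4
G(43) = mex({0, 2, 3, 5, 6}) = 1
G(44) = mex({1, 2, 3, 4, 5, 6}) = 0
G(45) = mex({0, 1, 2, 3, 4, 6, 7}) = 5
G(46) = mex({0, 1, 2, 3, 4, 7}) = 5
G(47) = mex({0, 1, 2, 3, 4, 5, 7}) = 6
G(48) = mex({0, 1, 2, 3, 4, 5, 7}) = 6
G(49) = mex({0, 1, 3, 4, 5, 7}) = 2
Therefore G(49) = 2.

2


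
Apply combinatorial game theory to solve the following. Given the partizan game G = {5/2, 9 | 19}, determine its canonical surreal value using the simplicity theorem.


Left options: {5/2, 9}, max = 9
Right options: {19}, min = 19
All options are numbers and max(Left) < min(Right), so by the simplicity theorem the value is the simplest (earliest-born) number strictly between 9 and 19.
Integers 10 through 18 all lie strictly between 9 and 19.
Among integers, the simplest (lowest birthday = smallest |n|; 0 is born on day 0, +-n on day n) is 10.
No non-integer in the interval can be simpler: if x is a non-integer in the interval, then floor(x) or ceil(x) also lies in the interval (the interval contains an integer), and both are proper prefixes of x's sign expansion, i.e. born earlier. So the game value is 10.
Game value = 10

10


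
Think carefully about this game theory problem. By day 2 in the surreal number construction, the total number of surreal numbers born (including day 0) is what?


Day 0: {|} = 0 is born. Count = 1.
Day n: the number of surreal numbers born by day n is 2^(n+1) - 1.
By day 0: 2^1 - 1 = 1
By day 1: 2^2 - 1 = 3
By day 2: 2^3 - 1 = 7
By day 2: 7 surreal numbers.

7


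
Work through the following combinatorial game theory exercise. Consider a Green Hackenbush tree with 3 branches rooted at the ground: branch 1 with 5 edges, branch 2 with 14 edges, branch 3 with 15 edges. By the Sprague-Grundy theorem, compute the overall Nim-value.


The tree has 3 branches from the ground vertex.
In Green Hackenbush, the Nim-value of a simple path of length k is k.
Branch 1: length 5, Nim-value = 5
Branch 2: length 14, Nim-value = 14
Branch 3: length 15, Nim-value = 15
Total Nim-value = XOR of all branch values:
0 XOR 5 = 5
5 XOR 14 = 11
11 XOR 15 = 4
Nim-value of the tree = 4

4


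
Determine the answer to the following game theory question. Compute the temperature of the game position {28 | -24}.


The game is {28 | -24}, a switch {a | b} with numbers a > b.
Cooling {a | b} by t gives {a - t | b + t}, which stops being hot when a - t = b + t, i.e. at t = (a - b)/2. So the temperature of a switch is (a - b)/2.
Temperature = (Left option - Right option) / 2
= (28 - (-24)) / 2
= 52 / 2
= 26

26


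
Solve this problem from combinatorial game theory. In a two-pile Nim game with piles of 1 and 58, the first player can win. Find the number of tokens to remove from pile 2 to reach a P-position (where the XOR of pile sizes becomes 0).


Piles: 1 and 58
Current XOR: 1 XOR 58 = 59 (non-zero, so this is an N-position).
To make the XOR zero, we need to find a move that balances the piles.
For pile 2 (size 58): target = 58 XOR 59 = 1
We reduce pile 2 from 58 to 1.
Tokens removed: 58 - 1 = 57
Verification: 1 XOR 1 = 0

57


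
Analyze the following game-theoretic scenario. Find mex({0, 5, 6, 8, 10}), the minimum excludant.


Set = {0, 5, 6, 8, 10}
0 is in the set.
1 is NOT in the set. This is the mex.
mex = 1

1


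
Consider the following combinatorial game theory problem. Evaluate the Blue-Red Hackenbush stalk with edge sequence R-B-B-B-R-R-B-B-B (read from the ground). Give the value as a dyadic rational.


Edges (from ground): R-B-B-B-R-R-B-B-B
By Berlekamp's sign-expansion rule, a Blue-Red Hackenbush stalk has the value of the surreal number whose sign sequence is the edge sequence with B -> + and R -> -.
Sign sequence: -+++--+++
Trace the sign expansion in the surreal number tree, starting from 0:
Edge 1: R (sign -) -> bounds (-inf, 0), value = -1
Edge 2: B (sign +) -> bounds (-1, 0), value = -1/2
Edge 3: B (sign +) -> bounds (-1/2, 0), value = -1/4
Edge 4: B (sign +) -> bounds (-1/4, 0), value = -1/8
Edge 5: R (sign -) -> bounds (-1/4, -1/8), value = -3/16
Edge 6: R (sign -) -> bounds (-1/4, -3/16), value = -7/32
Edge 7: B (sign +) -> bounds (-7/32, -3/16), value = -13/64
Edge 8: B (sign +) -> bounds (-13/64, -3/16), value = -25/128
Edge 9: B (sign +) -> bounds (-25/128, -3/16), value = -49/256
Game value = -49/256

-49/256


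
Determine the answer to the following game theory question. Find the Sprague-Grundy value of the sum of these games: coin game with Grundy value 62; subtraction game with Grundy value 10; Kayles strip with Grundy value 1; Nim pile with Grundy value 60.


By the Sprague-Grundy theorem, the Grundy value of a sum of games is the XOR of individual Grundy values.
coin game: Grundy value = 62. Running XOR: 0 XOR 62 = 62
subtraction game: Grundy value = 10. Running XOR: 62 XOR 10 = 52
Kayles strip: Grundy value = 1. Running XOR: 52 XOR 1 = 53
Nim pile: Grundy value = 60. Running XOR: 53 XOR 60 = 9
The combined Grundy value is 9.

9


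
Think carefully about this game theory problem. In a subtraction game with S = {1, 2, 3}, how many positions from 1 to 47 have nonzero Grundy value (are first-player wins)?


Subtraction set S = {1, 2, 3}, so G(n) = n mod 4.
G(n) = 0 when n is a multiple of 4.
Multiples of 4 in [1, 47]: 11
N-positions (nonzero Grundy) = 47 - 11 = 36

36


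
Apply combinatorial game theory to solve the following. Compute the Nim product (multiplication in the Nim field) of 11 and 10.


Nim multiplication is bilinear over XOR: (u XOR v) * w = (u*w) XOR (v*w).
So we split each operand into its bit components and XOR the pairwise Nim products.
11 = 1 + 2 + 8 (as XOR of powers of 2).
10 = 2 + 8 (as XOR of powers of 2).
Using the standard Nim-product table on single bits:
  2*2 = 3,   2*4 = 8,   2*8 = 12,
  4*4 = 6,   4*8 = 11,  8*8 = 13,
and  1*x = x (identity), k*l = l*k (commutative).
Pairwise Nim products:
  1 * 2 = 2
  1 * 8 = 8
  2 * 2 = 3
  2 * 8 = 12
  8 * 2 = 12
  8 * 8 = 13
XOR them: 2 XOR 8 XOR 3 XOR 12 XOR 12 XOR 13 = 4.
Result: 11 * 10 = 4 (in Nim).

4


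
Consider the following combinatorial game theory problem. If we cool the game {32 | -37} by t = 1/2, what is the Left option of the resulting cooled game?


Original game: {32 | -37} (a switch {a | b} with a > b).
Cooling by t (for t below the temperature (a - b)/2 = 69/2) taxes each move by t: {a | b} cooled by t is {a - t | b + t}.
Cooling amount: t = 1/2
Cooled Left option: 32 - 1/2 = 63/2
Cooled Right option: -37 + 1/2 = -73/2
Cooled game: {63/2 | -73/2}
Left option = 63/2

63/2


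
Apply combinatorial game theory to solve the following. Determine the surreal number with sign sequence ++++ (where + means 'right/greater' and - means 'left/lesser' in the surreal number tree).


Sign expansion: ++++
Rule: track bounds (lo, hi), initially (-inf, +inf). On '+', the current value becomes lo and we move to the simplest number in (value, hi): value + 1 if hi = +inf, otherwise the midpoint (value + hi)/2. On '-', the current value becomes hi and we move to value - 1 if lo = -inf, otherwise the midpoint (lo + value)/2.
Start at 0.
Step 1: sign = +, move right. Bounds: (0, +inf). Value = 1
Step 2: sign = +, move right. Bounds: (1, +inf). Value = 2
Step 3: sign = +, move right. Bounds: (2, +inf). Value = 3
Step 4: sign = +, move right. Bounds: (3, +inf). Value = 4
The surreal number with sign expansion ++++ is 4.

4


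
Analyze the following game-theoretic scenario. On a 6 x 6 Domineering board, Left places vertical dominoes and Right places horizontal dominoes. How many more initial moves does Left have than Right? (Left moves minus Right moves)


Board is 6 x 6 (rows x cols).
Left (vertical) placements: (rows-1) * cols = 5 * 6 = 30
Right (horizontal) placements: rows * (cols-1) = 6 * 5 = 30
Advantage = Left - Right = 30 - 30 = 0

0


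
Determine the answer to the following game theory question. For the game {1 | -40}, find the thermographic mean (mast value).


Game = {1 | -40}, a switch {a | b} with numbers a > b.
Its thermograph has left wall a - t and right wall b + t, which meet at t = (a - b)/2, where both equal (a + b)/2. So the mast (mean value) is at (a + b)/2.
Mean = (1 + (-40))/2 = -39/2 = -39/2

-39/2


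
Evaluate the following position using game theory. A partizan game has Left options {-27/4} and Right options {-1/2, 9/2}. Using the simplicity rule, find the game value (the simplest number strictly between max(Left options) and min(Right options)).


Left options: {-27/4}, max = -27/4
Right options: {-1/2, 9/2}, min = -1/2
All options are numbers and max(Left) < min(Right), so by the simplicity theorem the value is the simplest (earliest-born) number strictly between -27/4 and -1/2.
Integers -6 through -1 all lie strictly between -27/4 and -1/2.
Among integers, the simplest (lowest birthday = smallest |n|; 0 is born on day 0, +-n on day n) is -1.
No non-integer in the interval can be simpler: if x is a non-integer in the interval, then floor(x) or ceil(x) also lies in the interval (the interval contains an integer), and both are proper prefixes of x's sign expansion, i.e. born earlier. So the game value is -1.
Game value = -1

-1


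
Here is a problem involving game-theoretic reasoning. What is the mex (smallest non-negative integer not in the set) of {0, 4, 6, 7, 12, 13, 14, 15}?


Set = {0, 4, 6, 7, 12, 13, 14, 15}
0 is in the set.
1 is NOT in the set. This is the mex.
mex = 1

1


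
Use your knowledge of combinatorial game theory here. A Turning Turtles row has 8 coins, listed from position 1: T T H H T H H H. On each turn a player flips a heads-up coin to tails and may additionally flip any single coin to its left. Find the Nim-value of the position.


Coins: T T H H T H H H
Key fact: a single head at position k behaves exactly like a Nim heap of size k (turning it to T and optionally flipping a coin at j < k corresponds to moving the heap from k to j, or to 0), and heads combine as a disjunctive sum (two heads at the same place would cancel, matching j XOR j = 0). So the Nim-value is the XOR of the 1-indexed positions of the heads.
Face-up positions (1-indexed): [3, 4, 6, 7, 8]
XOR 0 with 3: 0 XOR 3 = 3
XOR 3 with 4: 3 XOR 4 = 7
XOR 7 with 6: 7 XOR 6 = 1
XOR 1 with 7: 1 XOR 7 = 6
XOR 6 with 8: 6 XOR 8 = 14
Nim-value = 14

14


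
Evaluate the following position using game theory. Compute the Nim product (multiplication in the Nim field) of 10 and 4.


Nim multiplication is bilinear over XOR: (u XOR v) * w = (u*w) XOR (v*w).
So we split each operand into its bit components and XOR the pairwise Nim products.
10 = 2 + 8 (as XOR of powers of 2).
4 = 4 (as XOR of powers of 2).
Using the standard Nim-product table on single bits:
  2*2 = 3,   2*4 = 8,   2*8 = 12,
  4*4 = 6,   4*8 = 11,  8*8 = 13,
and  1*x = x (identity), k*l = l*k (commutative).
Pairwise Nim products:
  2 * 4 = 8
  8 * 4 = 11
XOR them: 8 XOR 11 = 3.
Result: 10 * 4 = 3 (in Nim).

3


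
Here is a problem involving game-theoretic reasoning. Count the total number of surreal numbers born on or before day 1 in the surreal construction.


Day 0: {|} = 0 is born. Count = 1.
Day n: the number of surreal numbers born by day n is 2^(n+1) - 1.
By day 0: 2^1 - 1 = 1
By day 1: 2^2 - 1 = 3
By day 1: 3 surreal numbers.

3


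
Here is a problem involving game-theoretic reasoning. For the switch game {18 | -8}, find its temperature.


The game is {18 | -8}, a switch {a | b} with numbers a > b.
Cooling {a | b} by t gives {a - t | b + t}, which stops being hot when a - t = b + t, i.e. at t = (a - b)/2. So the temperature of a switch is (a - b)/2.
Temperature = (Left option - Right option) / 2
= (18 - (-8)) / 2
= 26 / 2
= 13

13


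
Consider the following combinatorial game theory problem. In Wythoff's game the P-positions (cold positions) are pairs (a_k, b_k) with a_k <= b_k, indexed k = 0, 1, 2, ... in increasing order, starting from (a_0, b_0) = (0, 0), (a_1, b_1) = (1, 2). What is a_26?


By Wythoff's theorem, a_k = floor(k * phi) and b_k = floor(k * phi^2) = a_k + k, where phi = (1 + sqrt(5))/2 is the golden ratio.
phi = (1 + sqrt(5))/2 = 1.618034
k = 26
k * phi = 26 * 1.618034 = 42.068884
a_26 = floor(k * phi) = 42

42


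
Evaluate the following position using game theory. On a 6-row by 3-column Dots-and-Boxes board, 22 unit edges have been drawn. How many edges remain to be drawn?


Grid: 6 x 3 boxes, i.e. 7 rows and 4 columns of dots.
Horizontal edges: (rows + 1) * cols = 7 * 3 = 21
Vertical edges: rows * (cols + 1) = 6 * 4 = 24
Total edges: 21 + 24 = 45
Edges drawn: 22
Remaining: 45 - 22 = 23

23


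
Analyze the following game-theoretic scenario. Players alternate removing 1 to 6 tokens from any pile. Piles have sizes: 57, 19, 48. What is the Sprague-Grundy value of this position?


Subtraction set: {1, 2, 3, 4, 5, 6}
For this subtraction set, G(n) = n mod 7 (period = max + 1 = 7).
Pile 1 (size 57): G(57) = 57 mod 7 = 1
Pile 2 (size 19): G(19) = 19 mod 7 = 5
Pile 3 (size 48): G(48) = 48 mod 7 = 6
Total Grundy value = XOR of all: 1 XOR 5 XOR 6 = 2

2


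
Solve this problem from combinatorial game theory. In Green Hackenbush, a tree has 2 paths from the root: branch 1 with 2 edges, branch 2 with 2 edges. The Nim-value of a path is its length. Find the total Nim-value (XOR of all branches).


The tree has 2 branches from the ground vertex.
In Green Hackenbush, the Nim-value of a simple path of length k is k.
Branch 1: length 2, Nim-value = 2
Branch 2: length 2, Nim-value = 2
Total Nim-value = XOR of all branch values:
0 XOR 2 = 2
2 XOR 2 = 0
Nim-value of the tree = 0

0


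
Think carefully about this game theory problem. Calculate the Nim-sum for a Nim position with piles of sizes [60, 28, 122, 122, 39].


We need the XOR (exclusive or) of all pile sizes.
After XOR-ing pile 1 (size 60): 0 XOR 60 = 60
After XOR-ing pile 2 (size 28): 60 XOR 28 = 32
After XOR-ing pile 3 (size 122): 32 XOR 122 = 90
After XOR-ing pile 4 (size 122): 90 XOR 122 = 32
After XOR-ing pile 5 (size 39): 32 XOR 39 = 7
The Nim-value of this position is 7.

7


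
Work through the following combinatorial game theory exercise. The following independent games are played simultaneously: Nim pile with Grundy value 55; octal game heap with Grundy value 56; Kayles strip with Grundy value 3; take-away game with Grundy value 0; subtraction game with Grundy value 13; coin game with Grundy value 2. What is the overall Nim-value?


By the Sprague-Grundy theorem, the Grundy value of a sum of games is the XOR of individual Grundy values.
Nim pile: Grundy value = 55. Running XOR: 0 XOR 55 = 55
octal game heap: Grundy value = 56. Running XOR: 55 XOR 56 = 15
Kayles strip: Grundy value = 3. Running XOR: 15 XOR 3 = 12
take-away game: Grundy value = 0. Running XOR: 12 XOR 0 = 12
subtraction game: Grundy value = 13. Running XOR: 12 XOR 13 = 1
coin game: Grundy value = 2. Running XOR: 1 XOR 2 = 3
The combined Grundy value is 3.

3


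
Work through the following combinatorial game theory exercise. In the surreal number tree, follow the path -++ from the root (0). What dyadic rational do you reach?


Sign expansion: -++
Rule: track bounds (lo, hi), initially (-inf, +inf). On '+', the current value becomes lo and we move to the simplest number in (value, hi): value + 1 if hi = +inf, otherwise the midpoint (value + hi)/2. On '-', the current value becomes hi and we move to value - 1 if lo = -inf, otherwise the midpoint (lo + value)/2.
Start at 0.
Step 1: sign = -, move left. Bounds: (-inf, 0). Value = -1
Step 2: sign = +, move right. Bounds: (-1, 0). Value = -1/2
Step 3: sign = +, move right. Bounds: (-1/2, 0). Value = -1/4
The surreal number with sign expansion -++ is -1/4.

-1/4


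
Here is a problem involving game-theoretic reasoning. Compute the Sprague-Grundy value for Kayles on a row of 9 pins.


Kayles: a move removes 1 or 2 adjacent pins from a contiguous row.
Removing pins from a row of k leaves two independent rows (a, b) with a + b = k - 1 (one pin) or a + b = k - 2 (two pins); an end removal gives a = 0.
By Sprague-Grundy, G(k) = mex{ G(a) XOR G(b) } over all these splits. G(0) = 0.
G(1): splits (0,0):0^0=0 -> mex({0}) = 1
G(2): splits (0,1):0^1=1 (0,0):0^0=0 -> mex({0, 1}) = 2
G(3): splits (0,2):0^2=2 (1,1):1^1=0 (0,1):0^1=1 -> mex({0, 1, 2}) = 3
G(4): splits (0,3):0^3=3 (1,2):1^2=3 (0,2):0^2=2 (1,1):1^1=0 -> mex({0, 2, 3}) = 1
G(5): splits (0,4):0^1=1 (1,3):1^3=2 (2,2):2^2=0 (0,3):0^3=3 (1,2):1^2=3 -> mex({0, 1, 2, 3}) = 4
G(6) = mex({0, 1, 2, 4}) = 3
G(7) = mex({0, 1, 3, 4, 5}) = 2
G(8) = mex({0, 2, 3, 5, 6}) = 1
G(9) = mex({0, 1, 2, 3, 6, 7}) = 4
Therefore G(9) = 4.

4


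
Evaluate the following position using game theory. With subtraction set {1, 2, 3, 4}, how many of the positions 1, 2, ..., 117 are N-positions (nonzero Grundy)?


Subtraction set S = {1, 2, 3, 4}, so G(n) = n mod 5.
G(n) = 0 when n is a multiple of 5.
Multiples of 5 in [1, 117]: 23
N-positions (nonzero Grundy) = 117 - 23 = 94

94


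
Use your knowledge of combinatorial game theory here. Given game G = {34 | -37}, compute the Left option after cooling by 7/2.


Original game: {34 | -37} (a switch {a | b} with a > b).
Cooling by t (for t below the temperature (a - b)/2 = 71/2) taxes each move by t: {a | b} cooled by t is {a - t | b + t}.
Cooling amount: t = 7/2
Cooled Left option: 34 - 7/2 = 61/2
Cooled Right option: -37 + 7/2 = -67/2
Cooled game: {61/2 | -67/2}
Left option = 61/2

61/2


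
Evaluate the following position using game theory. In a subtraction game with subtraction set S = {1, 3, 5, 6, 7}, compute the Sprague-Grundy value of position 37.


The subtraction set is S = {1, 3, 5, 6, 7}.
G(k) = mex{ G(k - s) : s in S, s <= k }. We compute iteratively: G(0) = 0.
G(1) = mex({0}) = 1
G(2) = mex({1}) = 0
G(3) = mex({0}) = 1
G(4) = mex({1}) = 0
G(5) = mex({0}) = 1
G(6) = mex({0, 1}) = 2
G(7) = mex({0, 1, 2}) = 3
G(8) = mex({0, 1, 3}) = 2
G(9) = mex({0, 1, 2}) = 3
G(10) = mex({0, 1, 3}) = 2
G(11) = mex({0, 1, 2}) = 3
G(12) = mex({1, 2, 3}) = 0
G(13) = mex({0, 2, 3}) = 1
G(14) = mex({1, 2, 3}) = 0
G(15) = mex({0, 2, 3}) = 1
G(16) = mex({1, 2, 3}) = 0
G(17) = mex({0, 2, 3}) = 1
G(18) = mex({0, 1, 3}) = 2
Observe that G(12)..G(18) = 0, 1, 0, 1, 0, 1, 2 repeats G(0)..G(6) = 0, 1, 0, 1, 0, 1, 2.
For k >= max(S) = 7, G(k) is determined by the previous 7 values G(k-7)..G(k-1); a window of 7 consecutive values has recurred shifted by 12, so by induction G(k + 12) = G(k) for all k >= 0: the sequence is periodic from the start with period 12.
One period: G(0..11) = 0, 1, 0, 1, 0, 1, 2, 3, 2, 3, 2, 3.
37 mod 12 = 1, so G(37) = G(1) = 1.

1


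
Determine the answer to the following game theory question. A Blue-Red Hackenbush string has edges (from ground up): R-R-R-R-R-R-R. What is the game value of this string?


Edges (from ground): R-R-R-R-R-R-R
By Berlekamp's sign-expansion rule, a Blue-Red Hackenbush stalk has the value of the surreal number whose sign sequence is the edge sequence with B -> + and R -> -.
Sign sequence: -------
Trace the sign expansion in the surreal number tree, starting from 0:
Edge 1: R (sign -) -> bounds (-inf, 0), value = -1
Edge 2: R (sign -) -> bounds (-inf, -1), value = -2
Edge 3: R (sign -) -> bounds (-inf, -2), value = -3
Edge 4: R (sign -) -> bounds (-inf, -3), value = -4
Edge 5: R (sign -) -> bounds (-inf, -4), value = -5
Edge 6: R (sign -) -> bounds (-inf, -5), value = -6
Edge 7: R (sign -) -> bounds (-inf, -6), value = -7
Game value = -7

-7


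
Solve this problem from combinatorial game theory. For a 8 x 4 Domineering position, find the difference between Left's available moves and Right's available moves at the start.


Board is 8 x 4 (rows x cols).
Left (vertical) placements: (rows-1) * cols = 7 * 4 = 28
Right (horizontal) placements: rows * (cols-1) = 8 * 3 = 24
Advantage = Left - Right = 28 - 24 = 4

4


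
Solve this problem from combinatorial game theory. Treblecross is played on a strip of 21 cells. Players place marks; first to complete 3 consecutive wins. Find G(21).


Treblecross: place X on empty cells; 3-in-a-row wins.
Playing within two cells of an existing X lets the opponent win at once, so sensible play treats the cells i-2..i+2 around each X as dead. The player left with no safe cell loses, so this is a normal-play take-away game on strips of safe cells.
Placing X at cell i (0-indexed) of a strip of k safe cells leaves independent strips of sizes max(0, i-2) and max(0, k-i-3). Hence G(k) = mex{ G(max(0,i-2)) XOR G(max(0,k-i-3)) : 0 <= i < k }, with G(0) = 0.
G(1): splits (0,0):0^0=0 -> mex({0}) = 1
G(2): splits (0,0):0^0=0 -> mex({0}) = 1
G(3): splits (0,0):0^0=0 -> mex({0}) = 1
G(4): splits (0,1):0^1=1 (0,0):0^0=0 -> mex({0, 1}) = 2
G(5): splits (0,2):0^1=1 (0,1):0^1=1 (0,0):0^0=0 -> mex({0, 1}) = 2
G(6) = mex({1}) = 0
G(7) = mex({0, 1, 2}) = 3
G(8) = mex({0, 1, 2}) = 3
G(9) = mex({0, 2}) = 1
G(10) = mex({0, 2, 3}) = 1
G(11) = mex({0, 3}) = 1
G(12) = mex({1, 3}) = 0
G(13) = mex({0, 1, 2, 3}) = 4
G(14) = mex({0, 1, 2}) = 3
G(15) = mex({0, 1, 2}) = 3
G(16) = mex({0, 1, 2, 4}) = 3
G(17) = mex({0, 1, 3, 4}) = 2
G(18) = mex({0, 1, 3, 4}) = 2
G(19) = mex({0, 1, 3, 5}) = 2
G(20) = mex({0, 1, 2, 3, 5}) = 4
G(21) = mex({0, 1, 2, 3, 5}) = 4
Therefore G(21) = 4.

4


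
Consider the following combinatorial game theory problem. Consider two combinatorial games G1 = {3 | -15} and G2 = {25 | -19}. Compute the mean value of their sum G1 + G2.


G1 = {3 | -15}, G2 = {25 | -19}
Each is a switch {a | b} with numbers a > b; its mean value is (a + b)/2, and mean value is additive over game sums: m(G1 + G2) = m(G1) + m(G2).
Mean of G1 = (3 + (-15))/2 = -12/2 = -6
Mean of G2 = (25 + (-19))/2 = 6/2 = 3
Mean of G1 + G2 = -6 + 3 = -3

-3


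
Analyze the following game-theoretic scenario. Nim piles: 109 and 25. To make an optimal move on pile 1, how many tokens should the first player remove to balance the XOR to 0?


Piles: 109 and 25
Current XOR: 109 XOR 25 = 116 (non-zero, so this is an N-position).
To make the XOR zero, we need to find a move that balances the piles.
For pile 1 (size 109): target = 109 XOR 116 = 25
We reduce pile 1 from 109 to 25.
Tokens removed: 109 - 25 = 84
Verification: 25 XOR 25 = 0

84


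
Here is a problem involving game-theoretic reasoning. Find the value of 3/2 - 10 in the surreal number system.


x = 3/2, y = 10
Converting to common denominator: 2
x = 3/2, y = 20/2
x - y = 3/2 - 10 = -17/2

-17/2


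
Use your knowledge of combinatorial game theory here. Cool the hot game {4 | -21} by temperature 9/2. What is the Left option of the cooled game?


Original game: {4 | -21} (a switch {a | b} with a > b).
Cooling by t (for t below the temperature (a - b)/2 = 25/2) taxes each move by t: {a | b} cooled by t is {a - t | b + t}.
Cooling amount: t = 9/2
Cooled Left option: 4 - 9/2 = -1/2
Cooled Right option: -21 + 9/2 = -33/2
Cooled game: {-1/2 | -33/2}
Left option = -1/2

-1/2


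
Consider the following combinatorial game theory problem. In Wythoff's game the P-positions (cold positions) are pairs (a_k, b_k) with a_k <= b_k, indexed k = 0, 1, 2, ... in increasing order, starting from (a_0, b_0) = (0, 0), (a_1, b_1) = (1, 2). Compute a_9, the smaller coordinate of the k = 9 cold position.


By Wythoff's theorem, a_k = floor(k * phi) and b_k = floor(k * phi^2) = a_k + k, where phi = (1 + sqrt(5))/2 is the golden ratio.
phi = (1 + sqrt(5))/2 = 1.618034
k = 9
k * phi = 9 * 1.618034 = 14.562306
a_9 = floor(k * phi) = 14

14


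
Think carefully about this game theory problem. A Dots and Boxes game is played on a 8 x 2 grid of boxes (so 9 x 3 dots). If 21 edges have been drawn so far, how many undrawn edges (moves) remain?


Grid: 8 x 2 boxes, i.e. 9 rows and 3 columns of dots.
Horizontal edges: (rows + 1) * cols = 9 * 2 = 18
Vertical edges: rows * (cols + 1) = 8 * 3 = 24
Total edges: 18 + 24 = 42
Edges drawn: 21
Remaining: 42 - 21 = 21

21
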